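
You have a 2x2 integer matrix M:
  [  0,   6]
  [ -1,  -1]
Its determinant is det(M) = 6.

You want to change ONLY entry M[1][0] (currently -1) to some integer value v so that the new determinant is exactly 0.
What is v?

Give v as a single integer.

Answer: 0

Derivation:
det is linear in entry M[1][0]: det = old_det + (v - -1) * C_10
Cofactor C_10 = -6
Want det = 0: 6 + (v - -1) * -6 = 0
  (v - -1) = -6 / -6 = 1
  v = -1 + (1) = 0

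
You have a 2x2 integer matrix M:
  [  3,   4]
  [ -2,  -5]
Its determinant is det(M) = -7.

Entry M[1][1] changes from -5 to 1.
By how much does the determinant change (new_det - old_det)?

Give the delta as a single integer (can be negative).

Answer: 18

Derivation:
Cofactor C_11 = 3
Entry delta = 1 - -5 = 6
Det delta = entry_delta * cofactor = 6 * 3 = 18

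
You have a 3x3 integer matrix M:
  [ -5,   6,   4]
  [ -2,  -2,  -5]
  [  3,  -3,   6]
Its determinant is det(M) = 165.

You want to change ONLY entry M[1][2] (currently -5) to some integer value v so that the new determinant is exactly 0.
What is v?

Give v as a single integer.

det is linear in entry M[1][2]: det = old_det + (v - -5) * C_12
Cofactor C_12 = 3
Want det = 0: 165 + (v - -5) * 3 = 0
  (v - -5) = -165 / 3 = -55
  v = -5 + (-55) = -60

Answer: -60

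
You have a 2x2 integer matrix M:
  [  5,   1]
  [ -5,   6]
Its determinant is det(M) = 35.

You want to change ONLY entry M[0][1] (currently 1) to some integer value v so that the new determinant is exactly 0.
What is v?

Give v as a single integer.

det is linear in entry M[0][1]: det = old_det + (v - 1) * C_01
Cofactor C_01 = 5
Want det = 0: 35 + (v - 1) * 5 = 0
  (v - 1) = -35 / 5 = -7
  v = 1 + (-7) = -6

Answer: -6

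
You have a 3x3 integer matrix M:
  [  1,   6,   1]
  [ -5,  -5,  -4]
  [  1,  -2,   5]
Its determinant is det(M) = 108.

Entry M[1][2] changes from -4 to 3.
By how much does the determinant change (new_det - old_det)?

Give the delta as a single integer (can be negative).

Cofactor C_12 = 8
Entry delta = 3 - -4 = 7
Det delta = entry_delta * cofactor = 7 * 8 = 56

Answer: 56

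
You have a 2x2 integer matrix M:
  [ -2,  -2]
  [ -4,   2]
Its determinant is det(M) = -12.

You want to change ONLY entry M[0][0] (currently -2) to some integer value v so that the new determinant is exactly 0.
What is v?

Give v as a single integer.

det is linear in entry M[0][0]: det = old_det + (v - -2) * C_00
Cofactor C_00 = 2
Want det = 0: -12 + (v - -2) * 2 = 0
  (v - -2) = 12 / 2 = 6
  v = -2 + (6) = 4

Answer: 4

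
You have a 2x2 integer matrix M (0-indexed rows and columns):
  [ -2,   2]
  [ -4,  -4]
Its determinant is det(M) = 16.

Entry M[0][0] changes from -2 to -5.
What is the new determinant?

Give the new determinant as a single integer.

Answer: 28

Derivation:
det is linear in row 0: changing M[0][0] by delta changes det by delta * cofactor(0,0).
Cofactor C_00 = (-1)^(0+0) * minor(0,0) = -4
Entry delta = -5 - -2 = -3
Det delta = -3 * -4 = 12
New det = 16 + 12 = 28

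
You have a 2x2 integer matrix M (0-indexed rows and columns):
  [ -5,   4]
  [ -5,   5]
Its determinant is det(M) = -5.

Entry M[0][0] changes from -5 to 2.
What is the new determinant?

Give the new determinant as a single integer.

det is linear in row 0: changing M[0][0] by delta changes det by delta * cofactor(0,0).
Cofactor C_00 = (-1)^(0+0) * minor(0,0) = 5
Entry delta = 2 - -5 = 7
Det delta = 7 * 5 = 35
New det = -5 + 35 = 30

Answer: 30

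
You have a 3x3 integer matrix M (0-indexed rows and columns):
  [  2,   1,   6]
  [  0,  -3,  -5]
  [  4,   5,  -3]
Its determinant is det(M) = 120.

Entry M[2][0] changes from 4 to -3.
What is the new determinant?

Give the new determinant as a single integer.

Answer: 29

Derivation:
det is linear in row 2: changing M[2][0] by delta changes det by delta * cofactor(2,0).
Cofactor C_20 = (-1)^(2+0) * minor(2,0) = 13
Entry delta = -3 - 4 = -7
Det delta = -7 * 13 = -91
New det = 120 + -91 = 29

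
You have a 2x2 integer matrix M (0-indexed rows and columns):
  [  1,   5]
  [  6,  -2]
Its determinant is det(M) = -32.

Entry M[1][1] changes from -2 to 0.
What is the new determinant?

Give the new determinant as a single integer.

det is linear in row 1: changing M[1][1] by delta changes det by delta * cofactor(1,1).
Cofactor C_11 = (-1)^(1+1) * minor(1,1) = 1
Entry delta = 0 - -2 = 2
Det delta = 2 * 1 = 2
New det = -32 + 2 = -30

Answer: -30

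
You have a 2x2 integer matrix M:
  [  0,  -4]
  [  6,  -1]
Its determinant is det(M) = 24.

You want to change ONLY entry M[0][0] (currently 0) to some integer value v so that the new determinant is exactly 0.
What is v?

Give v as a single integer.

Answer: 24

Derivation:
det is linear in entry M[0][0]: det = old_det + (v - 0) * C_00
Cofactor C_00 = -1
Want det = 0: 24 + (v - 0) * -1 = 0
  (v - 0) = -24 / -1 = 24
  v = 0 + (24) = 24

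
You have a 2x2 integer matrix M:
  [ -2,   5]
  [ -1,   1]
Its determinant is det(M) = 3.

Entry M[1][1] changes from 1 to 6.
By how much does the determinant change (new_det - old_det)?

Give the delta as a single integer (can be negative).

Cofactor C_11 = -2
Entry delta = 6 - 1 = 5
Det delta = entry_delta * cofactor = 5 * -2 = -10

Answer: -10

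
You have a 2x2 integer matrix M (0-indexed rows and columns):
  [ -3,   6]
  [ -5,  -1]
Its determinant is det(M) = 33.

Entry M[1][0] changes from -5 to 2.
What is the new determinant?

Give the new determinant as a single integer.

Answer: -9

Derivation:
det is linear in row 1: changing M[1][0] by delta changes det by delta * cofactor(1,0).
Cofactor C_10 = (-1)^(1+0) * minor(1,0) = -6
Entry delta = 2 - -5 = 7
Det delta = 7 * -6 = -42
New det = 33 + -42 = -9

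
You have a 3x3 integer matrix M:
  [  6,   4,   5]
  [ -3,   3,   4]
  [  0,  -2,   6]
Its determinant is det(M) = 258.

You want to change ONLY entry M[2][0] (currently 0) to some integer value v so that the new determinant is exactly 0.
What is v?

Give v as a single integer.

Answer: -258

Derivation:
det is linear in entry M[2][0]: det = old_det + (v - 0) * C_20
Cofactor C_20 = 1
Want det = 0: 258 + (v - 0) * 1 = 0
  (v - 0) = -258 / 1 = -258
  v = 0 + (-258) = -258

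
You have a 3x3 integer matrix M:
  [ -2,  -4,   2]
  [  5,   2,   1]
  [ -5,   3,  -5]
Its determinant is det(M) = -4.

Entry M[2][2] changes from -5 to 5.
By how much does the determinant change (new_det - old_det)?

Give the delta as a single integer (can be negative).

Answer: 160

Derivation:
Cofactor C_22 = 16
Entry delta = 5 - -5 = 10
Det delta = entry_delta * cofactor = 10 * 16 = 160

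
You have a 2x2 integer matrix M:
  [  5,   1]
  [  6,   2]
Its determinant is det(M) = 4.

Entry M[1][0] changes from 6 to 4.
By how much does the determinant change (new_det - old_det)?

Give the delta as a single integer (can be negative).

Answer: 2

Derivation:
Cofactor C_10 = -1
Entry delta = 4 - 6 = -2
Det delta = entry_delta * cofactor = -2 * -1 = 2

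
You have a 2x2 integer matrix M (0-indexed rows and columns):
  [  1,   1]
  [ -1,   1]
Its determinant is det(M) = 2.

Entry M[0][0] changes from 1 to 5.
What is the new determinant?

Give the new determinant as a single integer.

Answer: 6

Derivation:
det is linear in row 0: changing M[0][0] by delta changes det by delta * cofactor(0,0).
Cofactor C_00 = (-1)^(0+0) * minor(0,0) = 1
Entry delta = 5 - 1 = 4
Det delta = 4 * 1 = 4
New det = 2 + 4 = 6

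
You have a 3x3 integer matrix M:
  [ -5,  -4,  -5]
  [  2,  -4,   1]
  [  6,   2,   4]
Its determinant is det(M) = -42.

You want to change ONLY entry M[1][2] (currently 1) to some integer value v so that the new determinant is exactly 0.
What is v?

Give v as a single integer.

det is linear in entry M[1][2]: det = old_det + (v - 1) * C_12
Cofactor C_12 = -14
Want det = 0: -42 + (v - 1) * -14 = 0
  (v - 1) = 42 / -14 = -3
  v = 1 + (-3) = -2

Answer: -2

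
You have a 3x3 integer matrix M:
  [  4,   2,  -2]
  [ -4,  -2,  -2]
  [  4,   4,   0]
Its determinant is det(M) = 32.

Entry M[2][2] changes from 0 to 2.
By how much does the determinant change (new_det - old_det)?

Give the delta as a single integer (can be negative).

Answer: 0

Derivation:
Cofactor C_22 = 0
Entry delta = 2 - 0 = 2
Det delta = entry_delta * cofactor = 2 * 0 = 0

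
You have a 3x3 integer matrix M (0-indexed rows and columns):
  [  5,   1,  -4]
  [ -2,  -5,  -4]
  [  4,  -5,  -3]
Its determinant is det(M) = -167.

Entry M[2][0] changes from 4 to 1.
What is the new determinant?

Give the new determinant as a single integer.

det is linear in row 2: changing M[2][0] by delta changes det by delta * cofactor(2,0).
Cofactor C_20 = (-1)^(2+0) * minor(2,0) = -24
Entry delta = 1 - 4 = -3
Det delta = -3 * -24 = 72
New det = -167 + 72 = -95

Answer: -95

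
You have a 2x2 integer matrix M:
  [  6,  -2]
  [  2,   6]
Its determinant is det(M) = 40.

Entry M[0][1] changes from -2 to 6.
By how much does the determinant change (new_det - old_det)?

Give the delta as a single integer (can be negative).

Answer: -16

Derivation:
Cofactor C_01 = -2
Entry delta = 6 - -2 = 8
Det delta = entry_delta * cofactor = 8 * -2 = -16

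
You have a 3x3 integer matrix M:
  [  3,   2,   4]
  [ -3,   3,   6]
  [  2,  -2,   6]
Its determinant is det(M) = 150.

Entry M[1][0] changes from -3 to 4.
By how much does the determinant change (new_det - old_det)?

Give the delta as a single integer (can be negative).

Cofactor C_10 = -20
Entry delta = 4 - -3 = 7
Det delta = entry_delta * cofactor = 7 * -20 = -140

Answer: -140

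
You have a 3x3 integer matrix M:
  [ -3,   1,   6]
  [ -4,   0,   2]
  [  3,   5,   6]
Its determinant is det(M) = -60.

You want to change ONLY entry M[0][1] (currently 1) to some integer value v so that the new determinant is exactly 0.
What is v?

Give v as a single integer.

det is linear in entry M[0][1]: det = old_det + (v - 1) * C_01
Cofactor C_01 = 30
Want det = 0: -60 + (v - 1) * 30 = 0
  (v - 1) = 60 / 30 = 2
  v = 1 + (2) = 3

Answer: 3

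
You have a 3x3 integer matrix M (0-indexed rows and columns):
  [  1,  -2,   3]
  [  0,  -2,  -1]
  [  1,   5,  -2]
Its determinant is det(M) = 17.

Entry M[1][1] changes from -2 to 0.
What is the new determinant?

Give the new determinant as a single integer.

Answer: 7

Derivation:
det is linear in row 1: changing M[1][1] by delta changes det by delta * cofactor(1,1).
Cofactor C_11 = (-1)^(1+1) * minor(1,1) = -5
Entry delta = 0 - -2 = 2
Det delta = 2 * -5 = -10
New det = 17 + -10 = 7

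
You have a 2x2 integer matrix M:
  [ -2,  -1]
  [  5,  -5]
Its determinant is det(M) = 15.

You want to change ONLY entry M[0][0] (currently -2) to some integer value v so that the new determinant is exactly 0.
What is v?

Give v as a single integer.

Answer: 1

Derivation:
det is linear in entry M[0][0]: det = old_det + (v - -2) * C_00
Cofactor C_00 = -5
Want det = 0: 15 + (v - -2) * -5 = 0
  (v - -2) = -15 / -5 = 3
  v = -2 + (3) = 1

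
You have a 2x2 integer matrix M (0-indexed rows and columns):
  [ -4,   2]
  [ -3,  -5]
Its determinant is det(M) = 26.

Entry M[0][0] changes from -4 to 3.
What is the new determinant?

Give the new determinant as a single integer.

Answer: -9

Derivation:
det is linear in row 0: changing M[0][0] by delta changes det by delta * cofactor(0,0).
Cofactor C_00 = (-1)^(0+0) * minor(0,0) = -5
Entry delta = 3 - -4 = 7
Det delta = 7 * -5 = -35
New det = 26 + -35 = -9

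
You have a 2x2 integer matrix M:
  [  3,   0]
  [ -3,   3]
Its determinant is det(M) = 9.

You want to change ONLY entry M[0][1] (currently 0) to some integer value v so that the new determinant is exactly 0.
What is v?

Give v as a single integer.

det is linear in entry M[0][1]: det = old_det + (v - 0) * C_01
Cofactor C_01 = 3
Want det = 0: 9 + (v - 0) * 3 = 0
  (v - 0) = -9 / 3 = -3
  v = 0 + (-3) = -3

Answer: -3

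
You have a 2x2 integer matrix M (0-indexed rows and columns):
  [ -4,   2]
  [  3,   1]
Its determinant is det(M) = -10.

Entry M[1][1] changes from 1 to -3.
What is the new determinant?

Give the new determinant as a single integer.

Answer: 6

Derivation:
det is linear in row 1: changing M[1][1] by delta changes det by delta * cofactor(1,1).
Cofactor C_11 = (-1)^(1+1) * minor(1,1) = -4
Entry delta = -3 - 1 = -4
Det delta = -4 * -4 = 16
New det = -10 + 16 = 6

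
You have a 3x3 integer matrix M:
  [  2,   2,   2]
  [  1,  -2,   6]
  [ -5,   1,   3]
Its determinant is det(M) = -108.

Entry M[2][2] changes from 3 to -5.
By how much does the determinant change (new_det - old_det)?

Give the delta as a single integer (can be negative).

Cofactor C_22 = -6
Entry delta = -5 - 3 = -8
Det delta = entry_delta * cofactor = -8 * -6 = 48

Answer: 48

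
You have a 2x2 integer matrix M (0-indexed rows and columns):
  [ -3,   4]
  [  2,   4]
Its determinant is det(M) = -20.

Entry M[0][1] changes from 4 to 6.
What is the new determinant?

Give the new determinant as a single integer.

det is linear in row 0: changing M[0][1] by delta changes det by delta * cofactor(0,1).
Cofactor C_01 = (-1)^(0+1) * minor(0,1) = -2
Entry delta = 6 - 4 = 2
Det delta = 2 * -2 = -4
New det = -20 + -4 = -24

Answer: -24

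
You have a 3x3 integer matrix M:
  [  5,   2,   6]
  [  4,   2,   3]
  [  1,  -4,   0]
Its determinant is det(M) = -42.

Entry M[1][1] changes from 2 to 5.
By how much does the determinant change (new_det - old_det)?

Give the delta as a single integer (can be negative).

Answer: -18

Derivation:
Cofactor C_11 = -6
Entry delta = 5 - 2 = 3
Det delta = entry_delta * cofactor = 3 * -6 = -18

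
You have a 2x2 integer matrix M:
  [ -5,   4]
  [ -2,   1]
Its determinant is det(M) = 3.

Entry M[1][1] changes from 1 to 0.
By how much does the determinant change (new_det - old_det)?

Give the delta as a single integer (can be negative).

Cofactor C_11 = -5
Entry delta = 0 - 1 = -1
Det delta = entry_delta * cofactor = -1 * -5 = 5

Answer: 5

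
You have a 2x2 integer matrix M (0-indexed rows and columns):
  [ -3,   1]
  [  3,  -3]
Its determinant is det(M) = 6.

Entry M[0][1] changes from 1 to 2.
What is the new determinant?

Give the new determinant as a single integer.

det is linear in row 0: changing M[0][1] by delta changes det by delta * cofactor(0,1).
Cofactor C_01 = (-1)^(0+1) * minor(0,1) = -3
Entry delta = 2 - 1 = 1
Det delta = 1 * -3 = -3
New det = 6 + -3 = 3

Answer: 3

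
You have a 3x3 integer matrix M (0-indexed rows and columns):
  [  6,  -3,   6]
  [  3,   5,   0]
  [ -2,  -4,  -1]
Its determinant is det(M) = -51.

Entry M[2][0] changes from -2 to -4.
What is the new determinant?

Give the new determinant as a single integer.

det is linear in row 2: changing M[2][0] by delta changes det by delta * cofactor(2,0).
Cofactor C_20 = (-1)^(2+0) * minor(2,0) = -30
Entry delta = -4 - -2 = -2
Det delta = -2 * -30 = 60
New det = -51 + 60 = 9

Answer: 9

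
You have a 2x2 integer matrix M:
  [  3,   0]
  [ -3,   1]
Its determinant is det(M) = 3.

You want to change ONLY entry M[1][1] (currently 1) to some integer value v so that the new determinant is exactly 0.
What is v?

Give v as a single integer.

det is linear in entry M[1][1]: det = old_det + (v - 1) * C_11
Cofactor C_11 = 3
Want det = 0: 3 + (v - 1) * 3 = 0
  (v - 1) = -3 / 3 = -1
  v = 1 + (-1) = 0

Answer: 0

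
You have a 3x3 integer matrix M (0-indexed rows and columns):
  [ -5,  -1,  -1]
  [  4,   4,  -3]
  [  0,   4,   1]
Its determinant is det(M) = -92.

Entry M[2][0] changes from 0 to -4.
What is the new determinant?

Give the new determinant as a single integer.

Answer: -120

Derivation:
det is linear in row 2: changing M[2][0] by delta changes det by delta * cofactor(2,0).
Cofactor C_20 = (-1)^(2+0) * minor(2,0) = 7
Entry delta = -4 - 0 = -4
Det delta = -4 * 7 = -28
New det = -92 + -28 = -120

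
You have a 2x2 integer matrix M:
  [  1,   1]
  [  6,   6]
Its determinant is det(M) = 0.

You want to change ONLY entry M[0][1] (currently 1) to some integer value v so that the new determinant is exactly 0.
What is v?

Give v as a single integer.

Answer: 1

Derivation:
det is linear in entry M[0][1]: det = old_det + (v - 1) * C_01
Cofactor C_01 = -6
Want det = 0: 0 + (v - 1) * -6 = 0
  (v - 1) = 0 / -6 = 0
  v = 1 + (0) = 1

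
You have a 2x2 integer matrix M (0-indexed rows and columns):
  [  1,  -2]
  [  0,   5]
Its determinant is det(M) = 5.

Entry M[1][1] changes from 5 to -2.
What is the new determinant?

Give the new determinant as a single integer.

Answer: -2

Derivation:
det is linear in row 1: changing M[1][1] by delta changes det by delta * cofactor(1,1).
Cofactor C_11 = (-1)^(1+1) * minor(1,1) = 1
Entry delta = -2 - 5 = -7
Det delta = -7 * 1 = -7
New det = 5 + -7 = -2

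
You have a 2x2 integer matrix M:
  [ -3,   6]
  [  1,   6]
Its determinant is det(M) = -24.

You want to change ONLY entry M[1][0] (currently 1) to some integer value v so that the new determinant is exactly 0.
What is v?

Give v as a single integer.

det is linear in entry M[1][0]: det = old_det + (v - 1) * C_10
Cofactor C_10 = -6
Want det = 0: -24 + (v - 1) * -6 = 0
  (v - 1) = 24 / -6 = -4
  v = 1 + (-4) = -3

Answer: -3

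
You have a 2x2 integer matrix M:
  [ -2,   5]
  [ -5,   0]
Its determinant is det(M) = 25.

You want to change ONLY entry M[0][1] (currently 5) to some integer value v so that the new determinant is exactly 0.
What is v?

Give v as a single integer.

Answer: 0

Derivation:
det is linear in entry M[0][1]: det = old_det + (v - 5) * C_01
Cofactor C_01 = 5
Want det = 0: 25 + (v - 5) * 5 = 0
  (v - 5) = -25 / 5 = -5
  v = 5 + (-5) = 0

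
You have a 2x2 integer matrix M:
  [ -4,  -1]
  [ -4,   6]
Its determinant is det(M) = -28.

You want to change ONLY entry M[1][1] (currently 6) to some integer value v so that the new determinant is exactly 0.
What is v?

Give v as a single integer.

Answer: -1

Derivation:
det is linear in entry M[1][1]: det = old_det + (v - 6) * C_11
Cofactor C_11 = -4
Want det = 0: -28 + (v - 6) * -4 = 0
  (v - 6) = 28 / -4 = -7
  v = 6 + (-7) = -1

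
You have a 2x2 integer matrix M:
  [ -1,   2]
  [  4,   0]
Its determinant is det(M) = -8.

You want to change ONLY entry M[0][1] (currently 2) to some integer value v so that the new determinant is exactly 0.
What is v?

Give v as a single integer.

Answer: 0

Derivation:
det is linear in entry M[0][1]: det = old_det + (v - 2) * C_01
Cofactor C_01 = -4
Want det = 0: -8 + (v - 2) * -4 = 0
  (v - 2) = 8 / -4 = -2
  v = 2 + (-2) = 0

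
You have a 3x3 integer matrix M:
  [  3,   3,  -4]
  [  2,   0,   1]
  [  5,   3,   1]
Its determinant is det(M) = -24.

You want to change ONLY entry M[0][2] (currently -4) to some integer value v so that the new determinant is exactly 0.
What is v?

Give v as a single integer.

Answer: 0

Derivation:
det is linear in entry M[0][2]: det = old_det + (v - -4) * C_02
Cofactor C_02 = 6
Want det = 0: -24 + (v - -4) * 6 = 0
  (v - -4) = 24 / 6 = 4
  v = -4 + (4) = 0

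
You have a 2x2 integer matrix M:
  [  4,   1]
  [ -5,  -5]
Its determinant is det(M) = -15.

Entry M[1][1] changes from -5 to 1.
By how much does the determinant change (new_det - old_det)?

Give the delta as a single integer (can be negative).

Answer: 24

Derivation:
Cofactor C_11 = 4
Entry delta = 1 - -5 = 6
Det delta = entry_delta * cofactor = 6 * 4 = 24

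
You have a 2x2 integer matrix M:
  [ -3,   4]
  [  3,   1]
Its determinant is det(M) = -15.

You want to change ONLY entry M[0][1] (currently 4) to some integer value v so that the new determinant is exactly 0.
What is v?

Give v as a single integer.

det is linear in entry M[0][1]: det = old_det + (v - 4) * C_01
Cofactor C_01 = -3
Want det = 0: -15 + (v - 4) * -3 = 0
  (v - 4) = 15 / -3 = -5
  v = 4 + (-5) = -1

Answer: -1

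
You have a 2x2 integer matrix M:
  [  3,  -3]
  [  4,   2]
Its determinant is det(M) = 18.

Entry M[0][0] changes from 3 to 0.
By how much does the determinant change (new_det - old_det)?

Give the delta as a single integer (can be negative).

Answer: -6

Derivation:
Cofactor C_00 = 2
Entry delta = 0 - 3 = -3
Det delta = entry_delta * cofactor = -3 * 2 = -6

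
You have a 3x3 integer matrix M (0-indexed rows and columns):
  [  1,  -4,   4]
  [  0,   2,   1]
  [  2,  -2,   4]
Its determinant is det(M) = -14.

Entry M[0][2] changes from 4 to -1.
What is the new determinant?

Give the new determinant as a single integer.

Answer: 6

Derivation:
det is linear in row 0: changing M[0][2] by delta changes det by delta * cofactor(0,2).
Cofactor C_02 = (-1)^(0+2) * minor(0,2) = -4
Entry delta = -1 - 4 = -5
Det delta = -5 * -4 = 20
New det = -14 + 20 = 6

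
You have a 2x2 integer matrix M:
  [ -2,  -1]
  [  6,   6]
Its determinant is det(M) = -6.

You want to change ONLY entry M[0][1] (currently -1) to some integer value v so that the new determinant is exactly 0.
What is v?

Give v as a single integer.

Answer: -2

Derivation:
det is linear in entry M[0][1]: det = old_det + (v - -1) * C_01
Cofactor C_01 = -6
Want det = 0: -6 + (v - -1) * -6 = 0
  (v - -1) = 6 / -6 = -1
  v = -1 + (-1) = -2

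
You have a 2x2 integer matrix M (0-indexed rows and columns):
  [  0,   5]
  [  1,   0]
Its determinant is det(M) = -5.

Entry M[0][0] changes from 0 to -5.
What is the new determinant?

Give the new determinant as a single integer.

det is linear in row 0: changing M[0][0] by delta changes det by delta * cofactor(0,0).
Cofactor C_00 = (-1)^(0+0) * minor(0,0) = 0
Entry delta = -5 - 0 = -5
Det delta = -5 * 0 = 0
New det = -5 + 0 = -5

Answer: -5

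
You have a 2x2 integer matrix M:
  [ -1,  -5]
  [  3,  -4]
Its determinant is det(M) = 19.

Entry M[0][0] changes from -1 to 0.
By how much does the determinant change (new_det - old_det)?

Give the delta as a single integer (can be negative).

Cofactor C_00 = -4
Entry delta = 0 - -1 = 1
Det delta = entry_delta * cofactor = 1 * -4 = -4

Answer: -4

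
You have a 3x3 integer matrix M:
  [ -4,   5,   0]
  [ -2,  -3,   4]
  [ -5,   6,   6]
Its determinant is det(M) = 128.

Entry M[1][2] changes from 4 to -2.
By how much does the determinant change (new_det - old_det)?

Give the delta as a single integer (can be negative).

Answer: 6

Derivation:
Cofactor C_12 = -1
Entry delta = -2 - 4 = -6
Det delta = entry_delta * cofactor = -6 * -1 = 6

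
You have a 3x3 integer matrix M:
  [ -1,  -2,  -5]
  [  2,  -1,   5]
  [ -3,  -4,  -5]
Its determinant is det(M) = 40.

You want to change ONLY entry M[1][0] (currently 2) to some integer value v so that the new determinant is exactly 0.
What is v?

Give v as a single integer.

det is linear in entry M[1][0]: det = old_det + (v - 2) * C_10
Cofactor C_10 = 10
Want det = 0: 40 + (v - 2) * 10 = 0
  (v - 2) = -40 / 10 = -4
  v = 2 + (-4) = -2

Answer: -2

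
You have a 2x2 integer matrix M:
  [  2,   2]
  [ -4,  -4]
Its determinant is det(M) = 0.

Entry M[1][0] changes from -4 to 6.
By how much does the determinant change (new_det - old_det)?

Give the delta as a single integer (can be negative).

Cofactor C_10 = -2
Entry delta = 6 - -4 = 10
Det delta = entry_delta * cofactor = 10 * -2 = -20

Answer: -20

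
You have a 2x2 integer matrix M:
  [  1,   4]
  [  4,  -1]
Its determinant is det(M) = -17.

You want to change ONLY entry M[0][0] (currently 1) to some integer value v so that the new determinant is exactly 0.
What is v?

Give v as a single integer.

det is linear in entry M[0][0]: det = old_det + (v - 1) * C_00
Cofactor C_00 = -1
Want det = 0: -17 + (v - 1) * -1 = 0
  (v - 1) = 17 / -1 = -17
  v = 1 + (-17) = -16

Answer: -16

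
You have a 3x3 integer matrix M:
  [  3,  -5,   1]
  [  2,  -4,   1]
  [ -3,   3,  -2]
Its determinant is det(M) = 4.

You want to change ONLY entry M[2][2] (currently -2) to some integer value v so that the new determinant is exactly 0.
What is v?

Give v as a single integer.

Answer: 0

Derivation:
det is linear in entry M[2][2]: det = old_det + (v - -2) * C_22
Cofactor C_22 = -2
Want det = 0: 4 + (v - -2) * -2 = 0
  (v - -2) = -4 / -2 = 2
  v = -2 + (2) = 0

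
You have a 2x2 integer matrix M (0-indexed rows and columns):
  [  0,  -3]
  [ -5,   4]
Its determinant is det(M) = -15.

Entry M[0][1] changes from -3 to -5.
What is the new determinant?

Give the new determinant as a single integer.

det is linear in row 0: changing M[0][1] by delta changes det by delta * cofactor(0,1).
Cofactor C_01 = (-1)^(0+1) * minor(0,1) = 5
Entry delta = -5 - -3 = -2
Det delta = -2 * 5 = -10
New det = -15 + -10 = -25

Answer: -25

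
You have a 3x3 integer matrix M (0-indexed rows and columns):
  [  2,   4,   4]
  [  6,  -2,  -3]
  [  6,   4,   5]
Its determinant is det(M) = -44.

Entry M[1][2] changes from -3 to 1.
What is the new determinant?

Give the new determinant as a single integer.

Answer: 20

Derivation:
det is linear in row 1: changing M[1][2] by delta changes det by delta * cofactor(1,2).
Cofactor C_12 = (-1)^(1+2) * minor(1,2) = 16
Entry delta = 1 - -3 = 4
Det delta = 4 * 16 = 64
New det = -44 + 64 = 20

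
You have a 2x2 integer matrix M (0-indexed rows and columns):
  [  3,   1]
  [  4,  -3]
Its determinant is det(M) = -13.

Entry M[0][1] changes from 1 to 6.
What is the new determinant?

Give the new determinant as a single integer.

Answer: -33

Derivation:
det is linear in row 0: changing M[0][1] by delta changes det by delta * cofactor(0,1).
Cofactor C_01 = (-1)^(0+1) * minor(0,1) = -4
Entry delta = 6 - 1 = 5
Det delta = 5 * -4 = -20
New det = -13 + -20 = -33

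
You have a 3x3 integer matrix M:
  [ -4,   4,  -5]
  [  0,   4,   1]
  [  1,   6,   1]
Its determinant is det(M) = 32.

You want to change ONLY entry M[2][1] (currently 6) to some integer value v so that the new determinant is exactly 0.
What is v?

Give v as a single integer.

Answer: -2

Derivation:
det is linear in entry M[2][1]: det = old_det + (v - 6) * C_21
Cofactor C_21 = 4
Want det = 0: 32 + (v - 6) * 4 = 0
  (v - 6) = -32 / 4 = -8
  v = 6 + (-8) = -2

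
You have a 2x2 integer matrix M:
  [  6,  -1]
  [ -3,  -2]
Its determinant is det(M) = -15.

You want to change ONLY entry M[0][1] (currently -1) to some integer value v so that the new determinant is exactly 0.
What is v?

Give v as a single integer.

det is linear in entry M[0][1]: det = old_det + (v - -1) * C_01
Cofactor C_01 = 3
Want det = 0: -15 + (v - -1) * 3 = 0
  (v - -1) = 15 / 3 = 5
  v = -1 + (5) = 4

Answer: 4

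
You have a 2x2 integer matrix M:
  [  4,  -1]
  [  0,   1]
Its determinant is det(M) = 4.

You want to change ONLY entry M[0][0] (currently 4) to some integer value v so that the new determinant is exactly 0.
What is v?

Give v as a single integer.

Answer: 0

Derivation:
det is linear in entry M[0][0]: det = old_det + (v - 4) * C_00
Cofactor C_00 = 1
Want det = 0: 4 + (v - 4) * 1 = 0
  (v - 4) = -4 / 1 = -4
  v = 4 + (-4) = 0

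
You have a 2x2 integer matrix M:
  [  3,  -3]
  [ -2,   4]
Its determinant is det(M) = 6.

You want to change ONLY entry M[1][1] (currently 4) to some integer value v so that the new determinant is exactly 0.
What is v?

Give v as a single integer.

det is linear in entry M[1][1]: det = old_det + (v - 4) * C_11
Cofactor C_11 = 3
Want det = 0: 6 + (v - 4) * 3 = 0
  (v - 4) = -6 / 3 = -2
  v = 4 + (-2) = 2

Answer: 2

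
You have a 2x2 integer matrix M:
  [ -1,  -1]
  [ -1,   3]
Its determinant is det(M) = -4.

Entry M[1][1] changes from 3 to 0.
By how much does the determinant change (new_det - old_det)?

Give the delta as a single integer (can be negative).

Answer: 3

Derivation:
Cofactor C_11 = -1
Entry delta = 0 - 3 = -3
Det delta = entry_delta * cofactor = -3 * -1 = 3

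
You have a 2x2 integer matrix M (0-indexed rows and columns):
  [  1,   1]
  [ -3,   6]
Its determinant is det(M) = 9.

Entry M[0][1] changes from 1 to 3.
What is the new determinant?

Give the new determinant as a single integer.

Answer: 15

Derivation:
det is linear in row 0: changing M[0][1] by delta changes det by delta * cofactor(0,1).
Cofactor C_01 = (-1)^(0+1) * minor(0,1) = 3
Entry delta = 3 - 1 = 2
Det delta = 2 * 3 = 6
New det = 9 + 6 = 15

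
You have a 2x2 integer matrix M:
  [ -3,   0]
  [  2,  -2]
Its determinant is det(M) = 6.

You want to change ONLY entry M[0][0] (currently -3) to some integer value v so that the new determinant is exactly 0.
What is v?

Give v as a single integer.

det is linear in entry M[0][0]: det = old_det + (v - -3) * C_00
Cofactor C_00 = -2
Want det = 0: 6 + (v - -3) * -2 = 0
  (v - -3) = -6 / -2 = 3
  v = -3 + (3) = 0

Answer: 0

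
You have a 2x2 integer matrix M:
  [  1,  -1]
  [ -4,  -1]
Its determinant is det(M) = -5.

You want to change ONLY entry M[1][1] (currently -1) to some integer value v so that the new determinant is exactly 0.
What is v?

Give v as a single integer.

Answer: 4

Derivation:
det is linear in entry M[1][1]: det = old_det + (v - -1) * C_11
Cofactor C_11 = 1
Want det = 0: -5 + (v - -1) * 1 = 0
  (v - -1) = 5 / 1 = 5
  v = -1 + (5) = 4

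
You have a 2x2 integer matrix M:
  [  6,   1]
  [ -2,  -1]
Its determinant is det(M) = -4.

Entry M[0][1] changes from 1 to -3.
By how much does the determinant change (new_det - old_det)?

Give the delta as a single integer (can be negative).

Cofactor C_01 = 2
Entry delta = -3 - 1 = -4
Det delta = entry_delta * cofactor = -4 * 2 = -8

Answer: -8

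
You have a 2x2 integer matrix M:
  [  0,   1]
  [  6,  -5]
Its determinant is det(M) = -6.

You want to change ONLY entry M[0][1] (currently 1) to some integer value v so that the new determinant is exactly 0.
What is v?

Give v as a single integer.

Answer: 0

Derivation:
det is linear in entry M[0][1]: det = old_det + (v - 1) * C_01
Cofactor C_01 = -6
Want det = 0: -6 + (v - 1) * -6 = 0
  (v - 1) = 6 / -6 = -1
  v = 1 + (-1) = 0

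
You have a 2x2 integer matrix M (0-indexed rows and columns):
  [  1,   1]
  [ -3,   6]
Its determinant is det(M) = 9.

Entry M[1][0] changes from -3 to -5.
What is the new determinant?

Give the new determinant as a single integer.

det is linear in row 1: changing M[1][0] by delta changes det by delta * cofactor(1,0).
Cofactor C_10 = (-1)^(1+0) * minor(1,0) = -1
Entry delta = -5 - -3 = -2
Det delta = -2 * -1 = 2
New det = 9 + 2 = 11

Answer: 11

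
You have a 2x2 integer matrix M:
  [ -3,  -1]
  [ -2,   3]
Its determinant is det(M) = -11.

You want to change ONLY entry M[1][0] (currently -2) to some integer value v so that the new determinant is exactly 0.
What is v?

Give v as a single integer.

Answer: 9

Derivation:
det is linear in entry M[1][0]: det = old_det + (v - -2) * C_10
Cofactor C_10 = 1
Want det = 0: -11 + (v - -2) * 1 = 0
  (v - -2) = 11 / 1 = 11
  v = -2 + (11) = 9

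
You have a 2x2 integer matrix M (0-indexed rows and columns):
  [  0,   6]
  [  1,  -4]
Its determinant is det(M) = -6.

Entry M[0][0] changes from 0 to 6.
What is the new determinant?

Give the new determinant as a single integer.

Answer: -30

Derivation:
det is linear in row 0: changing M[0][0] by delta changes det by delta * cofactor(0,0).
Cofactor C_00 = (-1)^(0+0) * minor(0,0) = -4
Entry delta = 6 - 0 = 6
Det delta = 6 * -4 = -24
New det = -6 + -24 = -30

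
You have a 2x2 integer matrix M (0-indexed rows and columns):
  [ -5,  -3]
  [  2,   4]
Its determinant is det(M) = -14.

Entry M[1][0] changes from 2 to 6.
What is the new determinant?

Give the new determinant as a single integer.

Answer: -2

Derivation:
det is linear in row 1: changing M[1][0] by delta changes det by delta * cofactor(1,0).
Cofactor C_10 = (-1)^(1+0) * minor(1,0) = 3
Entry delta = 6 - 2 = 4
Det delta = 4 * 3 = 12
New det = -14 + 12 = -2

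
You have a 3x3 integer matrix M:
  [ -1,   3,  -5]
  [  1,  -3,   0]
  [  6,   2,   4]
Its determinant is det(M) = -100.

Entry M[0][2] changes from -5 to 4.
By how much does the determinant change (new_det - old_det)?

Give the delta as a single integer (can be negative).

Answer: 180

Derivation:
Cofactor C_02 = 20
Entry delta = 4 - -5 = 9
Det delta = entry_delta * cofactor = 9 * 20 = 180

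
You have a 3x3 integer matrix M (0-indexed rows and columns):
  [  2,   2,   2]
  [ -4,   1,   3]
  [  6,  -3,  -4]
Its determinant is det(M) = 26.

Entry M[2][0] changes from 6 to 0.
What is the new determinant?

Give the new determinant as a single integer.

Answer: 2

Derivation:
det is linear in row 2: changing M[2][0] by delta changes det by delta * cofactor(2,0).
Cofactor C_20 = (-1)^(2+0) * minor(2,0) = 4
Entry delta = 0 - 6 = -6
Det delta = -6 * 4 = -24
New det = 26 + -24 = 2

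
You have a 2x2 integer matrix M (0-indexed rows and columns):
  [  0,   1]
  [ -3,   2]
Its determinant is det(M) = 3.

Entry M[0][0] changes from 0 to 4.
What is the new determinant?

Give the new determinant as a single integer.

Answer: 11

Derivation:
det is linear in row 0: changing M[0][0] by delta changes det by delta * cofactor(0,0).
Cofactor C_00 = (-1)^(0+0) * minor(0,0) = 2
Entry delta = 4 - 0 = 4
Det delta = 4 * 2 = 8
New det = 3 + 8 = 11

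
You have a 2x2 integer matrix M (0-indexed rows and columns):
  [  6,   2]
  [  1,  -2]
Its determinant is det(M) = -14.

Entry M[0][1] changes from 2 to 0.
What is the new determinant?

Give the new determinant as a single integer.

Answer: -12

Derivation:
det is linear in row 0: changing M[0][1] by delta changes det by delta * cofactor(0,1).
Cofactor C_01 = (-1)^(0+1) * minor(0,1) = -1
Entry delta = 0 - 2 = -2
Det delta = -2 * -1 = 2
New det = -14 + 2 = -12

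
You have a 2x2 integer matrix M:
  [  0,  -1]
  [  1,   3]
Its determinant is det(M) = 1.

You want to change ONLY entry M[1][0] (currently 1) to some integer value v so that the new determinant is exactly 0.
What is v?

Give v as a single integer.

det is linear in entry M[1][0]: det = old_det + (v - 1) * C_10
Cofactor C_10 = 1
Want det = 0: 1 + (v - 1) * 1 = 0
  (v - 1) = -1 / 1 = -1
  v = 1 + (-1) = 0

Answer: 0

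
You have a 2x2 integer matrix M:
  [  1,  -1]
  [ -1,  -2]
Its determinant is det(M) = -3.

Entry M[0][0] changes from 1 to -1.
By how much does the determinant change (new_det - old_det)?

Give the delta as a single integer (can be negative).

Cofactor C_00 = -2
Entry delta = -1 - 1 = -2
Det delta = entry_delta * cofactor = -2 * -2 = 4

Answer: 4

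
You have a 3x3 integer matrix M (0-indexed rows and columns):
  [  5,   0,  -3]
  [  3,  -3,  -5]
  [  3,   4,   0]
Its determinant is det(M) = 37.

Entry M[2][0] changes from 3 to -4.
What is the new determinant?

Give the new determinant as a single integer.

Answer: 100

Derivation:
det is linear in row 2: changing M[2][0] by delta changes det by delta * cofactor(2,0).
Cofactor C_20 = (-1)^(2+0) * minor(2,0) = -9
Entry delta = -4 - 3 = -7
Det delta = -7 * -9 = 63
New det = 37 + 63 = 100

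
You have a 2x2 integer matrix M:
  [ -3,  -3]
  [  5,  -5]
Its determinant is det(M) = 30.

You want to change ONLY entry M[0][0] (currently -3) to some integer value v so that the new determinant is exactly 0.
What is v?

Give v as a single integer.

det is linear in entry M[0][0]: det = old_det + (v - -3) * C_00
Cofactor C_00 = -5
Want det = 0: 30 + (v - -3) * -5 = 0
  (v - -3) = -30 / -5 = 6
  v = -3 + (6) = 3

Answer: 3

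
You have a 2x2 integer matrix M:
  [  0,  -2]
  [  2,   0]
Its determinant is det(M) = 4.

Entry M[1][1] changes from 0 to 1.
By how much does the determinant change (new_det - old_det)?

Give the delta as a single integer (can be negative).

Cofactor C_11 = 0
Entry delta = 1 - 0 = 1
Det delta = entry_delta * cofactor = 1 * 0 = 0

Answer: 0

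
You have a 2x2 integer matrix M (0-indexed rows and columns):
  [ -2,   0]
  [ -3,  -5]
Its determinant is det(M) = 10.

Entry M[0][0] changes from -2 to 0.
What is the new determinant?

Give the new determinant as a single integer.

det is linear in row 0: changing M[0][0] by delta changes det by delta * cofactor(0,0).
Cofactor C_00 = (-1)^(0+0) * minor(0,0) = -5
Entry delta = 0 - -2 = 2
Det delta = 2 * -5 = -10
New det = 10 + -10 = 0

Answer: 0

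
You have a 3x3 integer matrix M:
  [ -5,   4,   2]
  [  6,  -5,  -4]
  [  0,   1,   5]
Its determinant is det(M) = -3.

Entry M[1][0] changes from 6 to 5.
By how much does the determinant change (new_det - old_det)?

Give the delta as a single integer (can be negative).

Answer: 18

Derivation:
Cofactor C_10 = -18
Entry delta = 5 - 6 = -1
Det delta = entry_delta * cofactor = -1 * -18 = 18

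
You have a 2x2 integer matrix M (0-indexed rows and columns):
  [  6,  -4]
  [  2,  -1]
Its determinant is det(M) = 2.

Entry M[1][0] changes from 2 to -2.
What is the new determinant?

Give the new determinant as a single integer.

Answer: -14

Derivation:
det is linear in row 1: changing M[1][0] by delta changes det by delta * cofactor(1,0).
Cofactor C_10 = (-1)^(1+0) * minor(1,0) = 4
Entry delta = -2 - 2 = -4
Det delta = -4 * 4 = -16
New det = 2 + -16 = -14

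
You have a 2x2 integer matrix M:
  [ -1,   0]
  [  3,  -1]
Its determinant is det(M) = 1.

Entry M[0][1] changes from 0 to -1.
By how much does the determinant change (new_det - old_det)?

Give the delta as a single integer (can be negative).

Cofactor C_01 = -3
Entry delta = -1 - 0 = -1
Det delta = entry_delta * cofactor = -1 * -3 = 3

Answer: 3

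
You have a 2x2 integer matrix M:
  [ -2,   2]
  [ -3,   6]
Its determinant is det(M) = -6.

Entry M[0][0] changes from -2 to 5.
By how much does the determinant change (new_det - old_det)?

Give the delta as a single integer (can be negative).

Cofactor C_00 = 6
Entry delta = 5 - -2 = 7
Det delta = entry_delta * cofactor = 7 * 6 = 42

Answer: 42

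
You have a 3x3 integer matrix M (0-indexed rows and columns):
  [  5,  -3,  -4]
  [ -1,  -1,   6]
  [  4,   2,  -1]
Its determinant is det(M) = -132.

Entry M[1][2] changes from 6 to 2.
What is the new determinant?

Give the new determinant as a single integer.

Answer: -44

Derivation:
det is linear in row 1: changing M[1][2] by delta changes det by delta * cofactor(1,2).
Cofactor C_12 = (-1)^(1+2) * minor(1,2) = -22
Entry delta = 2 - 6 = -4
Det delta = -4 * -22 = 88
New det = -132 + 88 = -44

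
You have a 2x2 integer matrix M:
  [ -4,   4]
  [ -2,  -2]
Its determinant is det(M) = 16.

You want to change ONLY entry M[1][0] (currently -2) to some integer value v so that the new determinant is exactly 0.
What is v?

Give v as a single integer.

Answer: 2

Derivation:
det is linear in entry M[1][0]: det = old_det + (v - -2) * C_10
Cofactor C_10 = -4
Want det = 0: 16 + (v - -2) * -4 = 0
  (v - -2) = -16 / -4 = 4
  v = -2 + (4) = 2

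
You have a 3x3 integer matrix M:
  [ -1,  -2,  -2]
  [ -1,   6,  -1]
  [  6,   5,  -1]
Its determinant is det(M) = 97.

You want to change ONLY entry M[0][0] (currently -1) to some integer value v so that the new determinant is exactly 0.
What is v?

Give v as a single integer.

Answer: 96

Derivation:
det is linear in entry M[0][0]: det = old_det + (v - -1) * C_00
Cofactor C_00 = -1
Want det = 0: 97 + (v - -1) * -1 = 0
  (v - -1) = -97 / -1 = 97
  v = -1 + (97) = 96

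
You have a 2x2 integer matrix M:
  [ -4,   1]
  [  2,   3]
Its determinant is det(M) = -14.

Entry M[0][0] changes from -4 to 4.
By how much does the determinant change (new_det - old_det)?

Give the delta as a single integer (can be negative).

Cofactor C_00 = 3
Entry delta = 4 - -4 = 8
Det delta = entry_delta * cofactor = 8 * 3 = 24

Answer: 24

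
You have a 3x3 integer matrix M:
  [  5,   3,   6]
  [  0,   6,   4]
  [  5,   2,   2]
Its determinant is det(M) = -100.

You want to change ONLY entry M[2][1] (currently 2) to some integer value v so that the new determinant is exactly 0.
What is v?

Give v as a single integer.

Answer: -3

Derivation:
det is linear in entry M[2][1]: det = old_det + (v - 2) * C_21
Cofactor C_21 = -20
Want det = 0: -100 + (v - 2) * -20 = 0
  (v - 2) = 100 / -20 = -5
  v = 2 + (-5) = -3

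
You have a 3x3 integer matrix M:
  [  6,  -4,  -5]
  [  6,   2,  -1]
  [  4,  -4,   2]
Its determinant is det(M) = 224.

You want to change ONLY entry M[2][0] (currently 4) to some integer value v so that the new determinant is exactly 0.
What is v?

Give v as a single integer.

det is linear in entry M[2][0]: det = old_det + (v - 4) * C_20
Cofactor C_20 = 14
Want det = 0: 224 + (v - 4) * 14 = 0
  (v - 4) = -224 / 14 = -16
  v = 4 + (-16) = -12

Answer: -12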